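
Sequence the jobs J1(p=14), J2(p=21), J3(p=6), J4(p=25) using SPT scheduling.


SPT: sort by shortest processing time
  J3: p=6
  J1: p=14
  J2: p=21
  J4: p=25
Order: J3 → J1 → J2 → J4


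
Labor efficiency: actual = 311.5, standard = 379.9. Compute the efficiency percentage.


Efficiency = (actual / standard) × 100
= (311.5 / 379.9) × 100
= 82.0%


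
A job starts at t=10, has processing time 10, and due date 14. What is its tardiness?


Completion = start + processing = 10 + 10 = 20
Tardiness = max(0, C - d) = max(0, 20 - 14)
= max(0, 6)
= 6


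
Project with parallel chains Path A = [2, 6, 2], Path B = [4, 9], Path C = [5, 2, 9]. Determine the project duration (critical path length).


Path A: 2 + 6 + 2 = 10
Path B: 4 + 9 = 13
Path C: 5 + 2 + 9 = 16
Critical path = longest = max(10, 13, 16)
= 16 (Path C)


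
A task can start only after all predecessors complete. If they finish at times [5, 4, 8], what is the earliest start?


ES = max of all predecessor completion times
Predecessors: [5, 4, 8]
ES = max(5, 4, 8)
= 8


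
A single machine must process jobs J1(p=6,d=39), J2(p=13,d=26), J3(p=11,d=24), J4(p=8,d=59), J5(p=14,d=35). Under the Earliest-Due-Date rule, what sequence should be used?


EDD: sort by earliest due date
  J3: d=24, p=11
  J2: d=26, p=13
  J5: d=35, p=14
  J1: d=39, p=6
  J4: d=59, p=8
Order: J3 → J2 → J5 → J1 → J4


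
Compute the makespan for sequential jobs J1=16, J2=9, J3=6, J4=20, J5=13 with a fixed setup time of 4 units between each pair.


Makespan = Σ processing + (n-1) × setup
= (16 + 9 + 6 + 20 + 13) + (5-1)×4
= 64 + 16
= 80 time units


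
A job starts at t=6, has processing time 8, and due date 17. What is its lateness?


Completion = 6 + 8 = 14
Lateness = C - d = 14 - 17
= -3


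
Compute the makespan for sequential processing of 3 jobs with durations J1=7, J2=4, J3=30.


Sequential makespan: sum all processing times
= 7 + 4 + 30
= 41 time units


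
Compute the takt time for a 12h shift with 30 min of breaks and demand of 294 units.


Available = 12×60 - 30 = 690 min
Takt time = 690 / 294
= 2.35 min/unit


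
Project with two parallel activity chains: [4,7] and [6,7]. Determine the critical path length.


Path A: 4 + 7 = 11
Path B: 6 + 7 = 13
Critical path = longest = max(11, 13)
= 13 (Path B)


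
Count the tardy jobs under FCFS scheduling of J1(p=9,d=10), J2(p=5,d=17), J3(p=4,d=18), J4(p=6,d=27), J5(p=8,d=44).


Completion vs due date:
  J1: C=9, d=10 → on time
  J2: C=14, d=17 → on time
  J3: C=18, d=18 → on time
  J4: C=24, d=27 → on time
  J5: C=32, d=44 → on time
Tardy jobs: none
Count = 0


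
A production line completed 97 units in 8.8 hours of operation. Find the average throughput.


Throughput = units / time
= 97 / 8.8
= 11.0 units/hour


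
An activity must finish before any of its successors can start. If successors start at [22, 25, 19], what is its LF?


LF = min of all successor start times
Successors start at: [22, 25, 19]
LF = min(22, 25, 19)
= 19


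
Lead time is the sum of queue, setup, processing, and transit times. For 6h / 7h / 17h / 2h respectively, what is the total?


Lead time = queue + setup + processing + transit
= 6 + 7 + 17 + 2
= 32 hours


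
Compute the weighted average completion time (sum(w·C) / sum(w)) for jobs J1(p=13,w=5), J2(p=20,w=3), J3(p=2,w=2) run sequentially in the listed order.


Completion times:
  J1: C=13, w×C=5×13=65
  J2: C=33, w×C=3×33=99
  J3: C=35, w×C=2×35=70
Sum w×C = 234
Sum w = 10
Weighted avg = 234/10
= 23.40


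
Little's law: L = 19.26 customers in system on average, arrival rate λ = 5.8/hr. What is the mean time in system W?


Little's law: L = λW → W = L / λ
= 19.26 / 5.8
= 3.32 hours


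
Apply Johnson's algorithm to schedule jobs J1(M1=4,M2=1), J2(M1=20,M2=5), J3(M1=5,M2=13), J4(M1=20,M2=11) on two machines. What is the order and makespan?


Johnson's rule:
Group 1 (M1≤M2, sort by M1): ['J3']
Group 2 (M1>M2, sort desc M2): ['J4', 'J2', 'J1']
Sequence: J3 → J4 → J2 → J1
Makespan calculation:
  J3: M1 done=5, M2 done=18
  J4: M1 done=25, M2 done=36
  J2: M1 done=45, M2 done=50
  J1: M1 done=49, M2 done=51
= Sequence: J3 → J4 → J2 → J1, Makespan: 51


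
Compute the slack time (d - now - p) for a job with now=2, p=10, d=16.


Slack = due - current_time - processing
= 16 - 2 - 10
= 4


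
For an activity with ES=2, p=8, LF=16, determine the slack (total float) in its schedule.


EF = ES + duration = 2 + 8 = 10
LS = LF - duration = 16 - 8 = 8
Total Float = LF - EF = 16 - 10
(or LS - ES = 8 - 2)
= 6


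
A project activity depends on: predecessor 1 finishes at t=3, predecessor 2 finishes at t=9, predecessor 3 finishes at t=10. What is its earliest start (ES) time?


ES = max of all predecessor completion times
Predecessors: [3, 9, 10]
ES = max(3, 9, 10)
= 10


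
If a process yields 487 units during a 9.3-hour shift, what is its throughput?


Throughput = units / time
= 487 / 9.3
= 52.4 units/hour


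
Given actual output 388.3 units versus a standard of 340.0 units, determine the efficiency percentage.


Efficiency = (actual / standard) × 100
= (388.3 / 340.0) × 100
= 114.2%


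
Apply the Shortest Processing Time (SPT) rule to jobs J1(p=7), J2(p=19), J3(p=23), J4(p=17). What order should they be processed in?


SPT: sort by shortest processing time
  J1: p=7
  J4: p=17
  J2: p=19
  J3: p=23
Order: J1 → J4 → J2 → J3


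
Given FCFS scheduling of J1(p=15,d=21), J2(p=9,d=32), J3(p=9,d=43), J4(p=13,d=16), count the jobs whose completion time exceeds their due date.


Completion vs due date:
  J1: C=15, d=21 → on time
  J2: C=24, d=32 → on time
  J3: C=33, d=43 → on time
  J4: C=46, d=16 → TARDY
Tardy jobs: J4
Count = 1


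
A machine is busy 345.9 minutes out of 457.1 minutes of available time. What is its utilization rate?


Utilization = busy / total × 100
= 345.9 / 457.1 × 100
= 75.7%


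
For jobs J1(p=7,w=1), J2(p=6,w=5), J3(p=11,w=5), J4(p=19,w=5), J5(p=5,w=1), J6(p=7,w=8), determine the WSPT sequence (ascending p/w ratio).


WSPT (Smith's rule): sort by p/w ascending
  J6: p/w = 7/8 = 0.875
  J2: p/w = 6/5 = 1.200
  J3: p/w = 11/5 = 2.200
  J4: p/w = 19/5 = 3.800
  J5: p/w = 5/1 = 5.000
  J1: p/w = 7/1 = 7.000
Order: J6 → J2 → J3 → J4 → J5 → J1


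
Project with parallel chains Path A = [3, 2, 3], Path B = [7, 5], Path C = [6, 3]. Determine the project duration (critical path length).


Path A: 3 + 2 + 3 = 8
Path B: 7 + 5 = 12
Path C: 6 + 3 = 9
Critical path = longest = max(8, 12, 9)
= 12 (Path B)


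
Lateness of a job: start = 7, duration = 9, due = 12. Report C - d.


Completion = 7 + 9 = 16
Lateness = C - d = 16 - 12
= 4


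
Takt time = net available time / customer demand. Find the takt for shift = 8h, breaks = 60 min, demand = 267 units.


Available = 8×60 - 60 = 420 min
Takt time = 420 / 267
= 1.57 min/unit


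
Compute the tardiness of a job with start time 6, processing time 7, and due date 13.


Completion = start + processing = 6 + 7 = 13
Tardiness = max(0, C - d) = max(0, 13 - 13)
= max(0, 0)
= 0


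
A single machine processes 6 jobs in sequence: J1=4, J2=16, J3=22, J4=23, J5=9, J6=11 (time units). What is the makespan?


Sequential makespan: sum all processing times
= 4 + 16 + 22 + 23 + 9 + 11
= 85 time units


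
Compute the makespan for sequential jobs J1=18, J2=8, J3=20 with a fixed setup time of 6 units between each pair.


Makespan = Σ processing + (n-1) × setup
= (18 + 8 + 20) + (3-1)×6
= 46 + 12
= 58 time units


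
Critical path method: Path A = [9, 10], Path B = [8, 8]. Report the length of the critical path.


Path A: 9 + 10 = 19
Path B: 8 + 8 = 16
Critical path = longest = max(19, 16)
= 19 (Path A)


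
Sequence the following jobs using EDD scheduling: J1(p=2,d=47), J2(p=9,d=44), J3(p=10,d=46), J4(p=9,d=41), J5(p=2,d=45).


EDD: sort by earliest due date
  J4: d=41, p=9
  J2: d=44, p=9
  J5: d=45, p=2
  J3: d=46, p=10
  J1: d=47, p=2
Order: J4 → J2 → J5 → J3 → J1


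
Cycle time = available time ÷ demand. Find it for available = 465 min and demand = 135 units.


Cycle time = available time / demand
= 465 / 135
= 3.44 min/unit


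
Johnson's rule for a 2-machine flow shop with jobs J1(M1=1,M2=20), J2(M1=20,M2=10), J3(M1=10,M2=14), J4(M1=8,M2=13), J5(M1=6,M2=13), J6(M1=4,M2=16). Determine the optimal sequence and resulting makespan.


Johnson's rule:
Group 1 (M1≤M2, sort by M1): ['J1', 'J6', 'J5', 'J4', 'J3']
Group 2 (M1>M2, sort desc M2): ['J2']
Sequence: J1 → J6 → J5 → J4 → J3 → J2
Makespan calculation:
  J1: M1 done=1, M2 done=21
  J6: M1 done=5, M2 done=37
  J5: M1 done=11, M2 done=50
  J4: M1 done=19, M2 done=63
  J3: M1 done=29, M2 done=77
  J2: M1 done=49, M2 done=87
= Sequence: J1 → J6 → J5 → J4 → J3 → J2, Makespan: 87


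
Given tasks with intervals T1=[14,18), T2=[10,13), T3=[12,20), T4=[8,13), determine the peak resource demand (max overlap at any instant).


Check each time point for overlaps:
  t=12: 3 tasks active (T2, T3, T4)
Max concurrent = 3


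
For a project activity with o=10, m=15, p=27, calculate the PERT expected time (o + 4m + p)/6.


te = (o + 4m + p) / 6
= (10 + 4×15 + 27) / 6
= (10 + 60 + 27) / 6
= 97 / 6
= 16.17


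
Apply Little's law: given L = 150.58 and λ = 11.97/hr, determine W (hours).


Little's law: L = λW → W = L / λ
= 150.58 / 11.97
= 12.58 hours


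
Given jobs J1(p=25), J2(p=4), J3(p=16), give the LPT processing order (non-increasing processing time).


LPT: sort by longest processing time first
  J1: p=25
  J3: p=16
  J2: p=4
Order: J1 → J3 → J2


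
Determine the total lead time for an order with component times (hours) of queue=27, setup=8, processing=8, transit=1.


Lead time = queue + setup + processing + transit
= 27 + 8 + 8 + 1
= 44 hours


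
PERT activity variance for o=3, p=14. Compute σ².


σ² = ((p - o) / 6)² = (p - o)² / 36
= (14 - 3)² / 36
= 11² / 36
= 121 / 36
= 3.3611


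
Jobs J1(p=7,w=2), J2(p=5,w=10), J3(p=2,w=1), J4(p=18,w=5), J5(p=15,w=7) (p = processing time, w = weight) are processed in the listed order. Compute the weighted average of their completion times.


Completion times:
  J1: C=7, w×C=2×7=14
  J2: C=12, w×C=10×12=120
  J3: C=14, w×C=1×14=14
  J4: C=32, w×C=5×32=160
  J5: C=47, w×C=7×47=329
Sum w×C = 637
Sum w = 25
Weighted avg = 637/25
= 25.48


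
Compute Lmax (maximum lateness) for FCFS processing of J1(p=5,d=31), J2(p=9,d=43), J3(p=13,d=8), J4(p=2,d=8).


Lateness per job (L = C - d):
  J1: C=5, d=31, L=-26
  J2: C=14, d=43, L=-29
  J3: C=27, d=8, L=19
  J4: C=29, d=8, L=21
Lmax = max(-26, -29, 19, 21)
= 21


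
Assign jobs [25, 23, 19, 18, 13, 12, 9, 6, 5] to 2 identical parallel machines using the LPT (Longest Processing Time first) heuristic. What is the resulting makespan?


Jobs (LPT sorted): [25, 23, 19, 18, 13, 12, 9, 6, 5]
Machines: 2
  J=25 → Machine 1 (load: 0+25=25)
  J=23 → Machine 2 (load: 0+23=23)
  J=19 → Machine 2 (load: 23+19=42)
  J=18 → Machine 1 (load: 25+18=43)
  J=13 → Machine 2 (load: 42+13=55)
  J=12 → Machine 1 (load: 43+12=55)
  J=9 → Machine 1 (load: 55+9=64)
  J=6 → Machine 2 (load: 55+6=61)
  J=5 → Machine 2 (load: 61+5=66)
Machine loads: [64, 66]
Makespan = max = 66 time units


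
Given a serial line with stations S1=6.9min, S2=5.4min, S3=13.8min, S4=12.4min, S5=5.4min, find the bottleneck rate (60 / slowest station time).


Bottleneck = longest station time
Station times: [6.9, 5.4, 13.8, 12.4, 5.4]
Max = 13.8 min
Rate = 60 / 13.8
= 4.35 units/hour (bottleneck: 13.8min)


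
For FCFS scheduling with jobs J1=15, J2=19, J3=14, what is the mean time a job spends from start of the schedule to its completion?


Completion times:
  J1: completes at 15
  J2: completes at 34
  J3: completes at 48
Sum = 97
Average = 97/3
= 32.33


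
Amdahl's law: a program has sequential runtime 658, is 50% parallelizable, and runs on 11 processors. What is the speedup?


Amdahl's law: T_p = T × ((1-p) + p/N)
= 658 × ((1-0.5) + 0.5/11)
= 658 × (0.50 + 0.0455)
= 658 × 0.5455
= 358.91
Speedup = 658/358.91
= 1.83×


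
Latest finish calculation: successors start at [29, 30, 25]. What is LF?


LF = min of all successor start times
Successors start at: [29, 30, 25]
LF = min(29, 30, 25)
= 25


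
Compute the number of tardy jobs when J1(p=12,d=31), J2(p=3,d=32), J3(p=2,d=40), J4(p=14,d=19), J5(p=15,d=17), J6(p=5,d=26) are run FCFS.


Completion vs due date:
  J1: C=12, d=31 → on time
  J2: C=15, d=32 → on time
  J3: C=17, d=40 → on time
  J4: C=31, d=19 → TARDY
  J5: C=46, d=17 → TARDY
  J6: C=51, d=26 → TARDY
Tardy jobs: J4, J5, J6
Count = 3


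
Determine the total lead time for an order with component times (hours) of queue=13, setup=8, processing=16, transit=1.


Lead time = queue + setup + processing + transit
= 13 + 8 + 16 + 1
= 38 hours


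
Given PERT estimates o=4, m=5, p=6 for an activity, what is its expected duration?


te = (o + 4m + p) / 6
= (4 + 4×5 + 6) / 6
= (4 + 20 + 6) / 6
= 30 / 6
= 5.00


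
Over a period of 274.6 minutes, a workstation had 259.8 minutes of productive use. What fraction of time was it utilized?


Utilization = busy / total × 100
= 259.8 / 274.6 × 100
= 94.6%


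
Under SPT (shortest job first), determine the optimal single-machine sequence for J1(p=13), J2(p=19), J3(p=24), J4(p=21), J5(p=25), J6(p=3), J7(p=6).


SPT: sort by shortest processing time
  J6: p=3
  J7: p=6
  J1: p=13
  J2: p=19
  J4: p=21
  J3: p=24
  J5: p=25
Order: J6 → J7 → J1 → J2 → J4 → J3 → J5


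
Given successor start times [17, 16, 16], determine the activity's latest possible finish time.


LF = min of all successor start times
Successors start at: [17, 16, 16]
LF = min(17, 16, 16)
= 16


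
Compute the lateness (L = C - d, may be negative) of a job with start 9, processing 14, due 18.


Completion = 9 + 14 = 23
Lateness = C - d = 23 - 18
= 5


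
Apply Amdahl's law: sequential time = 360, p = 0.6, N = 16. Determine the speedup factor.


Amdahl's law: T_p = T × ((1-p) + p/N)
= 360 × ((1-0.6) + 0.6/16)
= 360 × (0.40 + 0.0375)
= 360 × 0.4375
= 157.50
Speedup = 360/157.50
= 2.29×


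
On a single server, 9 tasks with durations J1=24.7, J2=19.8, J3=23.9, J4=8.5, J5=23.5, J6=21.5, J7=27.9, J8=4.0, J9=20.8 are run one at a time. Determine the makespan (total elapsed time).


Sequential makespan: sum all processing times
= 24.7 + 19.8 + 23.9 + 8.5 + 23.5 + 21.5 + 27.9 + 4.0 + 20.8
= 174.6 time units


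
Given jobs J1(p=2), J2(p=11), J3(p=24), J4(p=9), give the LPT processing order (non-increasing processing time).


LPT: sort by longest processing time first
  J3: p=24
  J2: p=11
  J4: p=9
  J1: p=2
Order: J3 → J2 → J4 → J1


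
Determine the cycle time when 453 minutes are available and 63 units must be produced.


Cycle time = available time / demand
= 453 / 63
= 7.19 min/unit


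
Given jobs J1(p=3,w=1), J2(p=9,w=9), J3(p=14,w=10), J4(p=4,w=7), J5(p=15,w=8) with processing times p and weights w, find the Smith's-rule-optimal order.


WSPT (Smith's rule): sort by p/w ascending
  J4: p/w = 4/7 = 0.571
  J2: p/w = 9/9 = 1.000
  J3: p/w = 14/10 = 1.400
  J5: p/w = 15/8 = 1.875
  J1: p/w = 3/1 = 3.000
Order: J4 → J2 → J3 → J5 → J1


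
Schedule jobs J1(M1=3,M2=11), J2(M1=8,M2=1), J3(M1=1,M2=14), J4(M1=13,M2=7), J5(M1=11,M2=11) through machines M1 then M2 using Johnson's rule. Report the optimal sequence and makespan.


Johnson's rule:
Group 1 (M1≤M2, sort by M1): ['J3', 'J1', 'J5']
Group 2 (M1>M2, sort desc M2): ['J4', 'J2']
Sequence: J3 → J1 → J5 → J4 → J2
Makespan calculation:
  J3: M1 done=1, M2 done=15
  J1: M1 done=4, M2 done=26
  J5: M1 done=15, M2 done=37
  J4: M1 done=28, M2 done=44
  J2: M1 done=36, M2 done=45
= Sequence: J3 → J1 → J5 → J4 → J2, Makespan: 45


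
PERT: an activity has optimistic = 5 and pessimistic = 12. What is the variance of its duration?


σ² = ((p - o) / 6)² = (p - o)² / 36
= (12 - 5)² / 36
= 7² / 36
= 49 / 36
= 1.3611


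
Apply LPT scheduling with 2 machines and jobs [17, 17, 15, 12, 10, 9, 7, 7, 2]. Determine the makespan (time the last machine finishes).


Jobs (LPT sorted): [17, 17, 15, 12, 10, 9, 7, 7, 2]
Machines: 2
  J=17 → Machine 1 (load: 0+17=17)
  J=17 → Machine 2 (load: 0+17=17)
  J=15 → Machine 1 (load: 17+15=32)
  J=12 → Machine 2 (load: 17+12=29)
  J=10 → Machine 2 (load: 29+10=39)
  J=9 → Machine 1 (load: 32+9=41)
  J=7 → Machine 2 (load: 39+7=46)
  J=7 → Machine 1 (load: 41+7=48)
  J=2 → Machine 2 (load: 46+2=48)
Machine loads: [48, 48]
Makespan = max = 48 time units


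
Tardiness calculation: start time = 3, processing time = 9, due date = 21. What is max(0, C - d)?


Completion = start + processing = 3 + 9 = 12
Tardiness = max(0, C - d) = max(0, 12 - 21)
= max(0, -9)
= 0


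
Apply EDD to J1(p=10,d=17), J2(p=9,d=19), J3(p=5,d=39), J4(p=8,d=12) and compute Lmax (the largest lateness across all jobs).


EDD order: J4 → J1 → J2 → J3
Completion and lateness:
  J4: C=8, d=12, L=8-12=-4
  J1: C=18, d=17, L=18-17=1
  J2: C=27, d=19, L=27-19=8
  J3: C=32, d=39, L=32-39=-7
Lmax = max(-4, 1, 8, -7)
= 8


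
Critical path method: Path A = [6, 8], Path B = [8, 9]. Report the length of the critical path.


Path A: 6 + 8 = 14
Path B: 8 + 9 = 17
Critical path = longest = max(14, 17)
= 17 (Path B)


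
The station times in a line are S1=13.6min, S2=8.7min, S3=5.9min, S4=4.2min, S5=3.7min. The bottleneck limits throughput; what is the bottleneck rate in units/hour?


Bottleneck = longest station time
Station times: [13.6, 8.7, 5.9, 4.2, 3.7]
Max = 13.6 min
Rate = 60 / 13.6
= 4.41 units/hour (bottleneck: 13.6min)


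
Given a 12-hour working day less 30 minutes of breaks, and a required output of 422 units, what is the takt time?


Available = 12×60 - 30 = 690 min
Takt time = 690 / 422
= 1.64 min/unit


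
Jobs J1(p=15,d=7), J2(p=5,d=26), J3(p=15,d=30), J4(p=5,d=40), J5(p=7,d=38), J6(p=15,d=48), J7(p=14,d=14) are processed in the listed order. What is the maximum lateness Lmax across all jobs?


Lateness per job (L = C - d):
  J1: C=15, d=7, L=8
  J2: C=20, d=26, L=-6
  J3: C=35, d=30, L=5
  J4: C=40, d=40, L=0
  J5: C=47, d=38, L=9
  J6: C=62, d=48, L=14
  J7: C=76, d=14, L=62
Lmax = max(8, -6, 5, 0, 9, 14, 62)
= 62


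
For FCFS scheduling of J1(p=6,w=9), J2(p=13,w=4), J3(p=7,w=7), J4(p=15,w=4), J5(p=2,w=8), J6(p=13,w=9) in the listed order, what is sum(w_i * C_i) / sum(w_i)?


Completion times:
  J1: C=6, w×C=9×6=54
  J2: C=19, w×C=4×19=76
  J3: C=26, w×C=7×26=182
  J4: C=41, w×C=4×41=164
  J5: C=43, w×C=8×43=344
  J6: C=56, w×C=9×56=504
Sum w×C = 1324
Sum w = 41
Weighted avg = 1324/41
= 32.29


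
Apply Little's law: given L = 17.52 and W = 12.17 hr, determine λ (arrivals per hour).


Little's law: L = λW → λ = L / W
= 17.52 / 12.17
= 1.44 per hour


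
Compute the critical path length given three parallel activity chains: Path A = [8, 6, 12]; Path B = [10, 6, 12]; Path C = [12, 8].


Path A: 8 + 6 + 12 = 26
Path B: 10 + 6 + 12 = 28
Path C: 12 + 8 = 20
Critical path = longest = max(26, 28, 20)
= 28 (Path B)


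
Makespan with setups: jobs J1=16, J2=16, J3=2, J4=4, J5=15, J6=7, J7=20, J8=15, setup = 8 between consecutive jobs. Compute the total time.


Makespan = Σ processing + (n-1) × setup
= (16 + 16 + 2 + 4 + 15 + 7 + 20 + 15) + (8-1)×8
= 95 + 56
= 151 time units


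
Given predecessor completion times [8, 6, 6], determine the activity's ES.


ES = max of all predecessor completion times
Predecessors: [8, 6, 6]
ES = max(8, 6, 6)
= 8


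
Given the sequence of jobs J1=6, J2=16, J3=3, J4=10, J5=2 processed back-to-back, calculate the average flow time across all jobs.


Completion times:
  J1: completes at 6
  J2: completes at 22
  J3: completes at 25
  J4: completes at 35
  J5: completes at 37
Sum = 125
Average = 125/5
= 25.00


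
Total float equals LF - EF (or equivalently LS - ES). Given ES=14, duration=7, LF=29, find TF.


EF = ES + duration = 14 + 7 = 21
LS = LF - duration = 29 - 7 = 22
Total Float = LF - EF = 29 - 21
(or LS - ES = 22 - 14)
= 8


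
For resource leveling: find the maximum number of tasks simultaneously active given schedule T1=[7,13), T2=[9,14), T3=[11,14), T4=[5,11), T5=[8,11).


Check each time point for overlaps:
  t=9: 4 tasks active (T1, T2, T4, T5)
Max concurrent = 4


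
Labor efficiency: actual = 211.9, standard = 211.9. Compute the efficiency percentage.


Efficiency = (actual / standard) × 100
= (211.9 / 211.9) × 100
= 100.0%


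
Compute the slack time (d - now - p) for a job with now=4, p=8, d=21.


Slack = due - current_time - processing
= 21 - 4 - 8
= 9


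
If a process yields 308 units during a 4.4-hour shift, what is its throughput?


Throughput = units / time
= 308 / 4.4
= 70.0 units/hour


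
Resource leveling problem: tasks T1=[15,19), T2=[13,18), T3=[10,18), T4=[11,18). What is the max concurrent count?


Check each time point for overlaps:
  t=15: 4 tasks active (T1, T2, T3, T4)
Max concurrent = 4


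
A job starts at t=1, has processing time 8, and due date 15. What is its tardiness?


Completion = start + processing = 1 + 8 = 9
Tardiness = max(0, C - d) = max(0, 9 - 15)
= max(0, -6)
= 0


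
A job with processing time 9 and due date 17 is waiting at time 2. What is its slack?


Slack = due - current_time - processing
= 17 - 2 - 9
= 6


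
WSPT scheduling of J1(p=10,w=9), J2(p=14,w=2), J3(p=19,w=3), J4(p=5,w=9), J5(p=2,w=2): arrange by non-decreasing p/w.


WSPT (Smith's rule): sort by p/w ascending
  J4: p/w = 5/9 = 0.556
  J5: p/w = 2/2 = 1.000
  J1: p/w = 10/9 = 1.111
  J3: p/w = 19/3 = 6.333
  J2: p/w = 14/2 = 7.000
Order: J4 → J5 → J1 → J3 → J2


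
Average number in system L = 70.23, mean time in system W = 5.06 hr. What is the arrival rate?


Little's law: L = λW → λ = L / W
= 70.23 / 5.06
= 13.88 per hour


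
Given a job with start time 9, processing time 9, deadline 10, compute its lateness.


Completion = 9 + 9 = 18
Lateness = C - d = 18 - 10
= 8


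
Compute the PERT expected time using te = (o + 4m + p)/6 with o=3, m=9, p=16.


te = (o + 4m + p) / 6
= (3 + 4×9 + 16) / 6
= (3 + 36 + 16) / 6
= 55 / 6
= 9.17


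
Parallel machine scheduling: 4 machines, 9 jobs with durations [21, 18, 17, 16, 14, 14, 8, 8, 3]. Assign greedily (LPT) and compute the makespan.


Jobs (LPT sorted): [21, 18, 17, 16, 14, 14, 8, 8, 3]
Machines: 4
  J=21 → Machine 1 (load: 0+21=21)
  J=18 → Machine 2 (load: 0+18=18)
  J=17 → Machine 3 (load: 0+17=17)
  J=16 → Machine 4 (load: 0+16=16)
  J=14 → Machine 4 (load: 16+14=30)
  J=14 → Machine 3 (load: 17+14=31)
  J=8 → Machine 2 (load: 18+8=26)
  J=8 → Machine 1 (load: 21+8=29)
  J=3 → Machine 2 (load: 26+3=29)
Machine loads: [29, 29, 31, 30]
Makespan = max = 31 time units


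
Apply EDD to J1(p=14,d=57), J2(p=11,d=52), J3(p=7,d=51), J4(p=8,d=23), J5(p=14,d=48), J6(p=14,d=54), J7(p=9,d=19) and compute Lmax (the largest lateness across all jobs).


EDD order: J7 → J4 → J5 → J3 → J2 → J6 → J1
Completion and lateness:
  J7: C=9, d=19, L=9-19=-10
  J4: C=17, d=23, L=17-23=-6
  J5: C=31, d=48, L=31-48=-17
  J3: C=38, d=51, L=38-51=-13
  J2: C=49, d=52, L=49-52=-3
  J6: C=63, d=54, L=63-54=9
  J1: C=77, d=57, L=77-57=20
Lmax = max(-10, -6, -17, -13, -3, 9, 20)
= 20


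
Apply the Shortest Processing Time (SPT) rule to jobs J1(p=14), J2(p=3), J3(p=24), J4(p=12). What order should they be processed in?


SPT: sort by shortest processing time
  J2: p=3
  J4: p=12
  J1: p=14
  J3: p=24
Order: J2 → J4 → J1 → J3


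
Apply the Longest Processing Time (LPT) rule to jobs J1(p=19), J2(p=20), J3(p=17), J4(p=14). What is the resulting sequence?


LPT: sort by longest processing time first
  J2: p=20
  J1: p=19
  J3: p=17
  J4: p=14
Order: J2 → J1 → J3 → J4


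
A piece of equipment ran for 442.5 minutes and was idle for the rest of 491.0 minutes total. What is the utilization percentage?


Utilization = busy / total × 100
= 442.5 / 491.0 × 100
= 90.1%


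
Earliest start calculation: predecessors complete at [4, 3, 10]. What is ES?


ES = max of all predecessor completion times
Predecessors: [4, 3, 10]
ES = max(4, 3, 10)
= 10


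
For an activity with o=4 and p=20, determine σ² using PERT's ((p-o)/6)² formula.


σ² = ((p - o) / 6)² = (p - o)² / 36
= (20 - 4)² / 36
= 16² / 36
= 256 / 36
= 7.1111


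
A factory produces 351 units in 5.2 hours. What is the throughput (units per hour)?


Throughput = units / time
= 351 / 5.2
= 67.5 units/hour


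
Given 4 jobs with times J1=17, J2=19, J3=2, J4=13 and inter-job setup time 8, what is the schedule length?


Makespan = Σ processing + (n-1) × setup
= (17 + 19 + 2 + 13) + (4-1)×8
= 51 + 24
= 75 time units


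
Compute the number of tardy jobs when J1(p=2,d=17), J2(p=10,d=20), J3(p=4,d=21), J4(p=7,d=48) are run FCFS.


Completion vs due date:
  J1: C=2, d=17 → on time
  J2: C=12, d=20 → on time
  J3: C=16, d=21 → on time
  J4: C=23, d=48 → on time
Tardy jobs: none
Count = 0


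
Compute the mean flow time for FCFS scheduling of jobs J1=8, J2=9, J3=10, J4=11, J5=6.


Completion times:
  J1: completes at 8
  J2: completes at 17
  J3: completes at 27
  J4: completes at 38
  J5: completes at 44
Sum = 134
Average = 134/5
= 26.80


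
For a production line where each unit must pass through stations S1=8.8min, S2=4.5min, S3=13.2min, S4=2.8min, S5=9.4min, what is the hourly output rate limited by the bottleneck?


Bottleneck = longest station time
Station times: [8.8, 4.5, 13.2, 2.8, 9.4]
Max = 13.2 min
Rate = 60 / 13.2
= 4.55 units/hour (bottleneck: 13.2min)


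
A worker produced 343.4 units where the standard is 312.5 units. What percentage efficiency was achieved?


Efficiency = (actual / standard) × 100
= (343.4 / 312.5) × 100
= 109.9%


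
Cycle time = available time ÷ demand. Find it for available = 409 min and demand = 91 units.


Cycle time = available time / demand
= 409 / 91
= 4.49 min/unit


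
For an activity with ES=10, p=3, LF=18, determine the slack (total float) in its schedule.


EF = ES + duration = 10 + 3 = 13
LS = LF - duration = 18 - 3 = 15
Total Float = LF - EF = 18 - 13
(or LS - ES = 15 - 10)
= 5


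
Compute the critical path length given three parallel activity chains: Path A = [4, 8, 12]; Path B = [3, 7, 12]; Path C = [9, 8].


Path A: 4 + 8 + 12 = 24
Path B: 3 + 7 + 12 = 22
Path C: 9 + 8 = 17
Critical path = longest = max(24, 22, 17)
= 24 (Path A)


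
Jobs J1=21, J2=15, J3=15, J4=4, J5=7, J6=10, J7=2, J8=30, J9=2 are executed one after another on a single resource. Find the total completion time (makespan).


Sequential makespan: sum all processing times
= 21 + 15 + 15 + 4 + 7 + 10 + 2 + 30 + 2
= 106 time units


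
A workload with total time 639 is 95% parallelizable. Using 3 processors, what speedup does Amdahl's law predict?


Amdahl's law: T_p = T × ((1-p) + p/N)
= 639 × ((1-0.95) + 0.95/3)
= 639 × (0.05 + 0.3167)
= 639 × 0.3667
= 234.30
Speedup = 639/234.30
= 2.73×


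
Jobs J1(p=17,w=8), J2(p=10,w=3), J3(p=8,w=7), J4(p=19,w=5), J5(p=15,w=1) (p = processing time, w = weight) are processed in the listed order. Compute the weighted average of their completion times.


Completion times:
  J1: C=17, w×C=8×17=136
  J2: C=27, w×C=3×27=81
  J3: C=35, w×C=7×35=245
  J4: C=54, w×C=5×54=270
  J5: C=69, w×C=1×69=69
Sum w×C = 801
Sum w = 24
Weighted avg = 801/24
= 33.38


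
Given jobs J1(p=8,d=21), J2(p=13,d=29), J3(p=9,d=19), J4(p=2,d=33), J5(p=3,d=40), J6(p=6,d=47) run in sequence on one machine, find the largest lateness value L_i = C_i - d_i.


Lateness per job (L = C - d):
  J1: C=8, d=21, L=-13
  J2: C=21, d=29, L=-8
  J3: C=30, d=19, L=11
  J4: C=32, d=33, L=-1
  J5: C=35, d=40, L=-5
  J6: C=41, d=47, L=-6
Lmax = max(-13, -8, 11, -1, -5, -6)
= 11


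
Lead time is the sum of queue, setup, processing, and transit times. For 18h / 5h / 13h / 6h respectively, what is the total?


Lead time = queue + setup + processing + transit
= 18 + 5 + 13 + 6
= 42 hours


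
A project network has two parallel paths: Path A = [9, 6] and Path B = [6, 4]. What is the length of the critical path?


Path A: 9 + 6 = 15
Path B: 6 + 4 = 10
Critical path = longest = max(15, 10)
= 15 (Path A)


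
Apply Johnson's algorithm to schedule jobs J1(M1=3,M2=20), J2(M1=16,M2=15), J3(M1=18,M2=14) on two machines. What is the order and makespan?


Johnson's rule:
Group 1 (M1≤M2, sort by M1): ['J1']
Group 2 (M1>M2, sort desc M2): ['J2', 'J3']
Sequence: J1 → J2 → J3
Makespan calculation:
  J1: M1 done=3, M2 done=23
  J2: M1 done=19, M2 done=38
  J3: M1 done=37, M2 done=52
= Sequence: J1 → J2 → J3, Makespan: 52


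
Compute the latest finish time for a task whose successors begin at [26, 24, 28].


LF = min of all successor start times
Successors start at: [26, 24, 28]
LF = min(26, 24, 28)
= 24


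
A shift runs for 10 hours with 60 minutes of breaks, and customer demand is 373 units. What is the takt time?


Available = 10×60 - 60 = 540 min
Takt time = 540 / 373
= 1.45 min/unit


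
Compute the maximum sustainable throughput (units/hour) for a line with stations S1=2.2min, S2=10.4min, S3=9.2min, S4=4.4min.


Bottleneck = longest station time
Station times: [2.2, 10.4, 9.2, 4.4]
Max = 10.4 min
Rate = 60 / 10.4
= 5.77 units/hour (bottleneck: 10.4min)


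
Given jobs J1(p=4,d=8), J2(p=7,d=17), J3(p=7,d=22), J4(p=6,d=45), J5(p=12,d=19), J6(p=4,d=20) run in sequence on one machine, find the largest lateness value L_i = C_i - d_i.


Lateness per job (L = C - d):
  J1: C=4, d=8, L=-4
  J2: C=11, d=17, L=-6
  J3: C=18, d=22, L=-4
  J4: C=24, d=45, L=-21
  J5: C=36, d=19, L=17
  J6: C=40, d=20, L=20
Lmax = max(-4, -6, -4, -21, 17, 20)
= 20


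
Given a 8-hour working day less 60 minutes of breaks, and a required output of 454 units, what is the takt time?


Available = 8×60 - 60 = 420 min
Takt time = 420 / 454
= 0.93 min/unit


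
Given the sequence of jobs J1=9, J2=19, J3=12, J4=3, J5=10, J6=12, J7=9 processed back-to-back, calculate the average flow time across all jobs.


Completion times:
  J1: completes at 9
  J2: completes at 28
  J3: completes at 40
  J4: completes at 43
  J5: completes at 53
  J6: completes at 65
  J7: completes at 74
Sum = 312
Average = 312/7
= 44.57


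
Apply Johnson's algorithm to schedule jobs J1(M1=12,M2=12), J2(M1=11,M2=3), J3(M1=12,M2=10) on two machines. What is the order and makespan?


Johnson's rule:
Group 1 (M1≤M2, sort by M1): ['J1']
Group 2 (M1>M2, sort desc M2): ['J3', 'J2']
Sequence: J1 → J3 → J2
Makespan calculation:
  J1: M1 done=12, M2 done=24
  J3: M1 done=24, M2 done=34
  J2: M1 done=35, M2 done=38
= Sequence: J1 → J3 → J2, Makespan: 38


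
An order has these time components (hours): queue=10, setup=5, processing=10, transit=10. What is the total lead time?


Lead time = queue + setup + processing + transit
= 10 + 5 + 10 + 10
= 35 hours


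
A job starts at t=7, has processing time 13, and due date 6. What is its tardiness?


Completion = start + processing = 7 + 13 = 20
Tardiness = max(0, C - d) = max(0, 20 - 6)
= max(0, 14)
= 14


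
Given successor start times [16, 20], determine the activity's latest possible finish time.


LF = min of all successor start times
Successors start at: [16, 20]
LF = min(16, 20)
= 16


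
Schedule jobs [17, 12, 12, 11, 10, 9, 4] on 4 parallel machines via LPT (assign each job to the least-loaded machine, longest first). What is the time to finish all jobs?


Jobs (LPT sorted): [17, 12, 12, 11, 10, 9, 4]
Machines: 4
  J=17 → Machine 1 (load: 0+17=17)
  J=12 → Machine 2 (load: 0+12=12)
  J=12 → Machine 3 (load: 0+12=12)
  J=11 → Machine 4 (load: 0+11=11)
  J=10 → Machine 4 (load: 11+10=21)
  J=9 → Machine 2 (load: 12+9=21)
  J=4 → Machine 3 (load: 12+4=16)
Machine loads: [17, 21, 16, 21]
Makespan = max = 21 time units


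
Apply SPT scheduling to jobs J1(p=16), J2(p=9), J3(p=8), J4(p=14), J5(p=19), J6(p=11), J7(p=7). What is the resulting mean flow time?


SPT order: J7 → J3 → J2 → J6 → J4 → J1 → J5
Completion times:
  J7: C=7
  J3: C=15
  J2: C=24
  J6: C=35
  J4: C=49
  J1: C=65
  J5: C=84
Sum = 279, n = 7
Mean flow = 279/7
= 39.86


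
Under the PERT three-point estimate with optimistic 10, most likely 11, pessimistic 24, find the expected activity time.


te = (o + 4m + p) / 6
= (10 + 4×11 + 24) / 6
= (10 + 44 + 24) / 6
= 78 / 6
= 13.00


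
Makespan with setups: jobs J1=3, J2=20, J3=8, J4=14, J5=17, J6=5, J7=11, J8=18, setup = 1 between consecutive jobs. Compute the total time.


Makespan = Σ processing + (n-1) × setup
= (3 + 20 + 8 + 14 + 17 + 5 + 11 + 18) + (8-1)×1
= 96 + 7
= 103 time units


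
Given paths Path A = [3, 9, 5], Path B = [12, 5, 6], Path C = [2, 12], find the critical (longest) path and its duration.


Path A: 3 + 9 + 5 = 17
Path B: 12 + 5 + 6 = 23
Path C: 2 + 12 = 14
Critical path = longest = max(17, 23, 14)
= 23 (Path B)


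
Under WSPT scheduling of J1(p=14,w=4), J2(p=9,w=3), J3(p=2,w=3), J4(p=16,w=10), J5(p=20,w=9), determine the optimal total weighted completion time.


WSPT order (by p/w): J3 → J4 → J5 → J2 → J1
  J3: C=2, w·C=3×2=6
  J4: C=18, w·C=10×18=180
  J5: C=38, w·C=9×38=342
  J2: C=47, w·C=3×47=141
  J1: C=61, w·C=4×61=244
Σ w·C = 913
= 913


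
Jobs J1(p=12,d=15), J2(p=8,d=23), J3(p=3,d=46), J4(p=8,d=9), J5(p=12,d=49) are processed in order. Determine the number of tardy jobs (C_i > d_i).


Completion vs due date:
  J1: C=12, d=15 → on time
  J2: C=20, d=23 → on time
  J3: C=23, d=46 → on time
  J4: C=31, d=9 → TARDY
  J5: C=43, d=49 → on time
Tardy jobs: J4
Count = 1


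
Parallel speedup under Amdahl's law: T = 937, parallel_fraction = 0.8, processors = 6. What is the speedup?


Amdahl's law: T_p = T × ((1-p) + p/N)
= 937 × ((1-0.8) + 0.8/6)
= 937 × (0.20 + 0.1333)
= 937 × 0.3333
= 312.33
Speedup = 937/312.33
= 3.00×


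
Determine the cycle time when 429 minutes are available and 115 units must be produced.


Cycle time = available time / demand
= 429 / 115
= 3.73 min/unit


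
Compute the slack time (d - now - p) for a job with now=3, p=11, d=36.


Slack = due - current_time - processing
= 36 - 3 - 11
= 22


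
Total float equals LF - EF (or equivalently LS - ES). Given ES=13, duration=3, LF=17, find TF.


EF = ES + duration = 13 + 3 = 16
LS = LF - duration = 17 - 3 = 14
Total Float = LF - EF = 17 - 16
(or LS - ES = 14 - 13)
= 1


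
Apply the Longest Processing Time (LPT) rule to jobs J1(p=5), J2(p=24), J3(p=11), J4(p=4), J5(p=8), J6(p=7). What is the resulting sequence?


LPT: sort by longest processing time first
  J2: p=24
  J3: p=11
  J5: p=8
  J6: p=7
  J1: p=5
  J4: p=4
Order: J2 → J3 → J5 → J6 → J1 → J4


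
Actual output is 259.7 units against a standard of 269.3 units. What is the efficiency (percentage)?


Efficiency = (actual / standard) × 100
= (259.7 / 269.3) × 100
= 96.4%


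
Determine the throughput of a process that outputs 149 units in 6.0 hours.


Throughput = units / time
= 149 / 6.0
= 24.8 units/hour


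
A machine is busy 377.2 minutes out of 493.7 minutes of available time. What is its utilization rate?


Utilization = busy / total × 100
= 377.2 / 493.7 × 100
= 76.4%


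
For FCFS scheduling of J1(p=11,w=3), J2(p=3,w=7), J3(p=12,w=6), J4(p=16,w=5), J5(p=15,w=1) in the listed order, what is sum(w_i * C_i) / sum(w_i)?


Completion times:
  J1: C=11, w×C=3×11=33
  J2: C=14, w×C=7×14=98
  J3: C=26, w×C=6×26=156
  J4: C=42, w×C=5×42=210
  J5: C=57, w×C=1×57=57
Sum w×C = 554
Sum w = 22
Weighted avg = 554/22
= 25.18


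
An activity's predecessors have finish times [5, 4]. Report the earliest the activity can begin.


ES = max of all predecessor completion times
Predecessors: [5, 4]
ES = max(5, 4)
= 5


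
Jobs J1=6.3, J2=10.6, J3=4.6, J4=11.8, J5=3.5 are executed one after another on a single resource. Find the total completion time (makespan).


Sequential makespan: sum all processing times
= 6.3 + 10.6 + 4.6 + 11.8 + 3.5
= 36.8 time units


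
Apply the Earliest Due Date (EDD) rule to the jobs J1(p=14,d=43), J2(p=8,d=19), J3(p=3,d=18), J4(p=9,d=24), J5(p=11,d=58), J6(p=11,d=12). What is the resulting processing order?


EDD: sort by earliest due date
  J6: d=12, p=11
  J3: d=18, p=3
  J2: d=19, p=8
  J4: d=24, p=9
  J1: d=43, p=14
  J5: d=58, p=11
Order: J6 → J3 → J2 → J4 → J1 → J5


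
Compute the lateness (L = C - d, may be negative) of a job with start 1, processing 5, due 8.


Completion = 1 + 5 = 6
Lateness = C - d = 6 - 8
= -2


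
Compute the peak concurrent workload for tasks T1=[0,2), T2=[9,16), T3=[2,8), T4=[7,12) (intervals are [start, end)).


Check each time point for overlaps:
  t=7: 2 tasks active (T3, T4)
Max concurrent = 2


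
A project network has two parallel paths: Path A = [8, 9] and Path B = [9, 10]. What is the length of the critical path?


Path A: 8 + 9 = 17
Path B: 9 + 10 = 19
Critical path = longest = max(17, 19)
= 19 (Path B)


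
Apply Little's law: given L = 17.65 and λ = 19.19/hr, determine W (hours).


Little's law: L = λW → W = L / λ
= 17.65 / 19.19
= 0.92 hours


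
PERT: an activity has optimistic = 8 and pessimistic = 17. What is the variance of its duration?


σ² = ((p - o) / 6)² = (p - o)² / 36
= (17 - 8)² / 36
= 9² / 36
= 81 / 36
= 2.2500


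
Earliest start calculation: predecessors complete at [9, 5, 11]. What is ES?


ES = max of all predecessor completion times
Predecessors: [9, 5, 11]
ES = max(9, 5, 11)
= 11


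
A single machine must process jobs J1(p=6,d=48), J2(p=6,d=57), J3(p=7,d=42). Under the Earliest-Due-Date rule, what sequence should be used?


EDD: sort by earliest due date
  J3: d=42, p=7
  J1: d=48, p=6
  J2: d=57, p=6
Order: J3 → J1 → J2


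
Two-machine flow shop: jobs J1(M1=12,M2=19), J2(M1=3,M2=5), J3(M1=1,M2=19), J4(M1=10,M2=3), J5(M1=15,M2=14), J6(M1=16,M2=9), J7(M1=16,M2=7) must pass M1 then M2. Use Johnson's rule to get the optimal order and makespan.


Johnson's rule:
Group 1 (M1≤M2, sort by M1): ['J3', 'J2', 'J1']
Group 2 (M1>M2, sort desc M2): ['J5', 'J6', 'J7', 'J4']
Sequence: J3 → J2 → J1 → J5 → J6 → J7 → J4
Makespan calculation:
  J3: M1 done=1, M2 done=20
  J2: M1 done=4, M2 done=25
  J1: M1 done=16, M2 done=44
  J5: M1 done=31, M2 done=58
  J6: M1 done=47, M2 done=67
  J7: M1 done=63, M2 done=74
  J4: M1 done=73, M2 done=77
= Sequence: J3 → J2 → J1 → J5 → J6 → J7 → J4, Makespan: 77


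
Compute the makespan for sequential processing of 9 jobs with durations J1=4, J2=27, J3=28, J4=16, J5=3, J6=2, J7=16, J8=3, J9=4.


Sequential makespan: sum all processing times
= 4 + 27 + 28 + 16 + 3 + 2 + 16 + 3 + 4
= 103 time units


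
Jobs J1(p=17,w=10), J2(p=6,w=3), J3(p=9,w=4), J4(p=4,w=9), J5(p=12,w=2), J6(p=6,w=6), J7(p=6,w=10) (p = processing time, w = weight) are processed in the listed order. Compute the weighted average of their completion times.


Completion times:
  J1: C=17, w×C=10×17=170
  J2: C=23, w×C=3×23=69
  J3: C=32, w×C=4×32=128
  J4: C=36, w×C=9×36=324
  J5: C=48, w×C=2×48=96
  J6: C=54, w×C=6×54=324
  J7: C=60, w×C=10×60=600
Sum w×C = 1711
Sum w = 44
Weighted avg = 1711/44
= 38.89


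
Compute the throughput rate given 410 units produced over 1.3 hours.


Throughput = units / time
= 410 / 1.3
= 315.4 units/hour
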